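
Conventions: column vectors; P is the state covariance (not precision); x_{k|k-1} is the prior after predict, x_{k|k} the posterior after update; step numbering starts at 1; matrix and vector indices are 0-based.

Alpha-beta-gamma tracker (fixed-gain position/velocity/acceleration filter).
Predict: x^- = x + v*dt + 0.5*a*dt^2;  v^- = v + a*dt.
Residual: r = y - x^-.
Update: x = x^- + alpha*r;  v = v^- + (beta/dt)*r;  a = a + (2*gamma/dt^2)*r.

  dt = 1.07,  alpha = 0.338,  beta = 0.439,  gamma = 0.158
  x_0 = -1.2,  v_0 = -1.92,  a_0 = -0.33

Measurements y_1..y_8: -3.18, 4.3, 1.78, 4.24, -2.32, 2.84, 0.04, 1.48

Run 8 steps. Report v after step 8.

v_post = -7.7810

step 1: x_pred=-3.4433  r=0.2633  x^+=-3.3543  v^+=-2.1651  a^+=-0.2573
step 2: x_pred=-5.8182  r=10.1182  x^+=-2.3983  v^+=1.7109  a^+=2.5354
step 3: x_pred=0.8838  r=0.8962  x^+=1.1867  v^+=4.7915  a^+=2.7827
step 4: x_pred=7.9065  r=-3.6665  x^+=6.6673  v^+=6.2647  a^+=1.7708
step 5: x_pred=14.3841  r=-16.7041  x^+=8.7381  v^+=1.3060  a^+=-2.8397
step 6: x_pred=8.5100  r=-5.6700  x^+=6.5935  v^+=-4.0588  a^+=-4.4047
step 7: x_pred=-0.2708  r=0.3108  x^+=-0.1657  v^+=-8.6442  a^+=-4.3189
step 8: x_pred=-11.8874  r=13.3674  x^+=-7.3692  v^+=-7.7810  a^+=-0.6294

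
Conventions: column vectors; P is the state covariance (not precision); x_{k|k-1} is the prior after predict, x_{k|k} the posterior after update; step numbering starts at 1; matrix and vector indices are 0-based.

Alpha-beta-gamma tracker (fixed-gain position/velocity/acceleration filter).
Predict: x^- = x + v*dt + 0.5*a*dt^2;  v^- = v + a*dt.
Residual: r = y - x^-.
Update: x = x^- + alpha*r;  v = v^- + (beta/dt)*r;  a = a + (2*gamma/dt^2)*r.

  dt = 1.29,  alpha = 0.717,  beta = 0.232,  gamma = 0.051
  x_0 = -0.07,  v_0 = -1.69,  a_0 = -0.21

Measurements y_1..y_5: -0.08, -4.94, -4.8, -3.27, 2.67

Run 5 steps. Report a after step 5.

a_post = 0.7450

step 1: x_pred=-2.4248  r=2.3448  x^+=-0.7436  v^+=-1.5392  a^+=-0.0663
step 2: x_pred=-2.7843  r=-2.1557  x^+=-4.3299  v^+=-2.0124  a^+=-0.1984
step 3: x_pred=-7.0910  r=2.2910  x^+=-5.4484  v^+=-1.8563  a^+=-0.0580
step 4: x_pred=-7.8912  r=4.6212  x^+=-4.5778  v^+=-1.1000  a^+=0.2253
step 5: x_pred=-5.8094  r=8.4794  x^+=0.2703  v^+=0.7156  a^+=0.7450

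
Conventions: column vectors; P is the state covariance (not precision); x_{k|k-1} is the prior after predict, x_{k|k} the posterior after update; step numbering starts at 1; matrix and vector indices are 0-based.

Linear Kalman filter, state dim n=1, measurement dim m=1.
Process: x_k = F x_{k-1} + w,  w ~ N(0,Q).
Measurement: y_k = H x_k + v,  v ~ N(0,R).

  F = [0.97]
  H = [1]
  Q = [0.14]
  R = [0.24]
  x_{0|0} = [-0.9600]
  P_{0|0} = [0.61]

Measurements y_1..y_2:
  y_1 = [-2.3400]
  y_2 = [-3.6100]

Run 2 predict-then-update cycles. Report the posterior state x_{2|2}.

x_post = [-2.8738]

step 1: x^-=[-0.9312]  P^-=[0.7139]  S=[0.9539]  K=[0.7484]  nu=[-1.4088]  x^+=[-1.9856]  P^+=[0.1796]
step 2: x^-=[-1.9260]  P^-=[0.3090]  S=[0.5490]  K=[0.5628]  nu=[-1.6840]  x^+=[-2.8738]  P^+=[0.1351]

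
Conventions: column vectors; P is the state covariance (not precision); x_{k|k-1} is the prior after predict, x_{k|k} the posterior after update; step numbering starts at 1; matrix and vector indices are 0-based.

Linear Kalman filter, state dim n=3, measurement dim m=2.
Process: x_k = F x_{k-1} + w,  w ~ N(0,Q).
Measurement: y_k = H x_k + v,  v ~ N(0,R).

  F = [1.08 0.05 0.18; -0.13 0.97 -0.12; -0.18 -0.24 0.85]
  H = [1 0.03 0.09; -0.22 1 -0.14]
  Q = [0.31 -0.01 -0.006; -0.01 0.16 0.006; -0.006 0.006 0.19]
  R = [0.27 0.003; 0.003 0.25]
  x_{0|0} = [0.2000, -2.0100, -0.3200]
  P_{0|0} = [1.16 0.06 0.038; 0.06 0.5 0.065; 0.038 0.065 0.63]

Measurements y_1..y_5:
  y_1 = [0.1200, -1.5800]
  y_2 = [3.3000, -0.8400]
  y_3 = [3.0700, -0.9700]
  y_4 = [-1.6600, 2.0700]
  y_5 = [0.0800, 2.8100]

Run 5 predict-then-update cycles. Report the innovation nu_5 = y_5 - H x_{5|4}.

step 1: x^-=[0.0579, -1.9373, 0.1744]  P^-=[1.7071 -0.0946 -0.1236; -0.0946 0.6300 -0.1040; -0.1236 -0.1040 0.6786]  S=[1.9547 -0.4454; -0.4454 1.0391]  K=[0.8499 -0.0716; 0.1135 0.6890; -0.0790 -0.1992]  nu=[0.1045, 0.3945]  x^+=[0.1185, -1.6537, 0.0876]  P^+=[0.2357 0.0253 -0.0801; 0.0253 0.1812 0.0218; -0.0801 0.0218 0.6392]
step 2: x^-=[0.0611, -1.6300, 0.4500]  P^-=[0.5781 -0.0058 -0.0339; -0.0058 0.3297 -0.0738; -0.0339 -0.0738 0.6877]  S=[0.8471 -0.1296; -0.1296 0.6423]  K=[0.6687 -0.0647; 0.0808 0.5477; -0.0086 -0.2548]  nu=[3.2473, 0.8664]  x^+=[2.1765, -0.8931, 0.2012]  P^+=[0.1854 0.0180 -0.0617; 0.0180 0.1430 0.0132; -0.0617 0.0132 0.6465]
step 3: x^-=[2.3422, -1.1734, -0.0064]  P^-=[0.5257 -0.0127 -0.0043; -0.0127 0.2974 -0.0747; -0.0043 -0.0747 0.6864]  S=[0.7996 -0.1307; -0.1307 0.6126]  K=[0.6449 -0.0709; 0.0723 0.5226; 0.0246 -0.2720]  nu=[0.7636, 0.7178]  x^+=[2.7838, -0.7430, -0.1829]  P^+=[0.1781 0.0161 -0.0520; 0.0161 0.1358 0.0101; -0.0520 0.0101 0.6388]
step 4: x^-=[2.9364, -1.0607, -0.4782]  P^-=[0.5205 -0.0158 0.0051; -0.0158 0.2920 -0.0757; 0.0051 -0.0757 0.6783]  S=[0.7958 -0.1343; -0.1343 0.6089]  K=[0.6416 -0.0737; 0.0700 0.5181; 0.0340 -0.2747]  nu=[-4.5215, 3.7097]  x^+=[-0.2379, 0.5445, -1.6506]  P^+=[0.1769 0.0156 -0.0485; 0.0156 0.1344 0.0088; -0.0485 0.0088 0.6289]
step 5: x^-=[-0.5268, 0.7572, -1.4909]  P^-=[0.5200 -0.0167 0.0071; -0.0167 0.2910 -0.0757; 0.0071 -0.0757 0.6705]  S=[0.7956 -0.1354; -0.1354 0.6083]  K=[0.6411 -0.0745; 0.0694 0.5173; 0.0353 -0.2735]  nu=[0.7182, 1.7282]  x^+=[-0.1951, 1.7010, -1.9381]  P^+=[0.1767 0.0155 -0.0475; 0.0155 0.1341 0.0083; -0.0475 0.0083 0.6214]

innov = [0.7182, 1.7282]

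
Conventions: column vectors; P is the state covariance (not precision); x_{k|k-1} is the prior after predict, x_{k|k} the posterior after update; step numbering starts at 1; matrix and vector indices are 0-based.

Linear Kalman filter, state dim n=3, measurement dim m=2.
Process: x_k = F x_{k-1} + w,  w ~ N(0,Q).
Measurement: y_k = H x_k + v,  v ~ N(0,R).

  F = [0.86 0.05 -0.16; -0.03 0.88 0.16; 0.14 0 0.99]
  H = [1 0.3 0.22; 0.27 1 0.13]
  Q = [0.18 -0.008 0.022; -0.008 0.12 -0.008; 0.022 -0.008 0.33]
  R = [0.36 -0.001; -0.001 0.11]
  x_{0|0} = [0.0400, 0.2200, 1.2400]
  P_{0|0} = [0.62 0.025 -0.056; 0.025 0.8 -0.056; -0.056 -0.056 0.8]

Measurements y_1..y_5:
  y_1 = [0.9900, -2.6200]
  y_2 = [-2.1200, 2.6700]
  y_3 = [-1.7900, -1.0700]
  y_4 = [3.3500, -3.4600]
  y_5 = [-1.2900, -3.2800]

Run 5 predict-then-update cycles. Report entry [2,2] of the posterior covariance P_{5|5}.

P_post[2,2] = 1.2645

step 1: x^-=[-0.1530, 0.3908, 1.2332]  P^-=[0.6795 0.0091 -0.0791; 0.0091 0.7440 0.0708; -0.0791 0.0708 1.1107]  S=[1.1402 0.4506; 0.4506 0.9401]  K=[0.6248 -0.1056; -0.1237 0.8631; 0.1013 0.1577]  nu=[0.7545, -3.1298]  x^+=[0.6489, -2.4040, 0.8161]  P^+=[0.2834 -0.0660 -0.1752; -0.0660 0.1224 -0.0734; -0.1752 -0.0734 1.0613]
step 2: x^-=[0.3073, -2.0044, 0.8988]  P^-=[0.4608 -0.1021 -0.2613; -0.1021 0.2267 0.0881; -0.2613 0.0881 1.3271]  S=[0.7408 0.0923; 0.0923 0.3422]  K=[0.5249 -0.1758; -0.0999 0.6425; 0.0081 0.5533]  nu=[-2.0237, 4.4746]  x^+=[-1.5415, 1.0726, 3.3582]  P^+=[0.2631 -0.0574 -0.2579; -0.0574 0.0899 -0.0283; -0.2579 -0.0283 1.2215]
step 3: x^-=[-1.8094, 1.5275, 3.1088]  P^-=[0.4726 -0.1184 -0.3554; -0.1184 0.2187 0.1545; -0.3554 0.1545 1.4609]  S=[0.7159 0.0787; 0.0787 0.3391]  K=[0.5267 -0.2313; -0.0957 0.6321; -0.0649 0.7478]  nu=[-1.1228, -2.5131]  x^+=[-1.8193, 0.0465, 1.3024]  P^+=[0.2750 -0.0607 -0.3044; -0.0607 0.0862 -0.0013; -0.3044 -0.0013 1.2759]
step 4: x^-=[-1.7707, 0.3039, 1.0347]  P^-=[0.4948 -0.1329 -0.3998; -0.1329 0.2254 0.1865; -0.3998 0.1865 1.5015]  S=[0.7167 0.0720; 0.0720 0.3455]  K=[0.5383 -0.2608; -0.0981 0.6391; -0.1007 0.8134]  nu=[4.8019, -3.4203]  x^+=[1.7058, -2.3534, -2.2307]  P^+=[0.2839 -0.0641 -0.3212; -0.0641 0.0864 0.0102; -0.3212 0.0102 1.2774]
step 5: x^-=[1.7063, -2.4791, -1.9696]  P^-=[0.5056 -0.1398 -0.4123; -0.1398 0.2292 0.1965; -0.4123 0.1965 1.4986]  S=[0.7194 0.0689; 0.0689 0.3481]  K=[0.5444 -0.2710; -0.1002 0.6433; -0.1121 0.8266]  nu=[-1.8192, -1.0056]  x^+=[0.9885, -2.9438, -2.5969]  P^+=[0.2872 -0.0658 -0.3236; -0.0658 0.0868 0.0140; -0.3236 0.0140 1.2645]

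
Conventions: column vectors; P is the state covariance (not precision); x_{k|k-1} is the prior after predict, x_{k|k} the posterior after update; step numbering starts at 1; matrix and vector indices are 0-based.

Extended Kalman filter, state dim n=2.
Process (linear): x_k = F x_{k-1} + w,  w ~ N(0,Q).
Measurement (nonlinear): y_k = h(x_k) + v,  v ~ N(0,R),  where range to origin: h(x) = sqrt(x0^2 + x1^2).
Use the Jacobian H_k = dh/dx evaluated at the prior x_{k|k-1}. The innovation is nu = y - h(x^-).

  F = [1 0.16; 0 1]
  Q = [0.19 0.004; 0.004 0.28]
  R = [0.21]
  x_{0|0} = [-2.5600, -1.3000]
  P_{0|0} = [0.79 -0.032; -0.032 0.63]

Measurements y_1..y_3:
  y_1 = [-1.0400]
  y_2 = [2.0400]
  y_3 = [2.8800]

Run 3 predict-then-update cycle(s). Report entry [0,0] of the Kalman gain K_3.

K[0,0] = 0.2008

step 1: x^-=[-2.7680, -1.3000]  P^-=[0.9859 0.0728; 0.0728 0.9100]  H_jac=[-0.9051 -0.4251]  S=[1.2382]  K=[-0.7457; -0.3656]  nu=[-4.0981]  x^+=[0.2879, 0.1984]  P^+=[0.2974 -0.2648; -0.2648 0.7445]
step 2: x^-=[0.3197, 0.1984]  P^-=[0.4217 -0.1417; -0.1417 1.0245]  H_jac=[0.8496 0.5274]  S=[0.6724]  K=[0.4217; 0.6245]  nu=[1.6638]  x^+=[1.0213, 1.2375]  P^+=[0.3021 -0.3188; -0.3188 0.7622]
step 3: x^-=[1.2193, 1.2375]  P^-=[0.4096 -0.1928; -0.1928 1.0422]  H_jac=[0.7018 0.7123]  S=[0.7478]  K=[0.2008; 0.8118]  nu=[1.1427]  x^+=[1.4487, 2.1652]  P^+=[0.3795 -0.3147; -0.3147 0.5494]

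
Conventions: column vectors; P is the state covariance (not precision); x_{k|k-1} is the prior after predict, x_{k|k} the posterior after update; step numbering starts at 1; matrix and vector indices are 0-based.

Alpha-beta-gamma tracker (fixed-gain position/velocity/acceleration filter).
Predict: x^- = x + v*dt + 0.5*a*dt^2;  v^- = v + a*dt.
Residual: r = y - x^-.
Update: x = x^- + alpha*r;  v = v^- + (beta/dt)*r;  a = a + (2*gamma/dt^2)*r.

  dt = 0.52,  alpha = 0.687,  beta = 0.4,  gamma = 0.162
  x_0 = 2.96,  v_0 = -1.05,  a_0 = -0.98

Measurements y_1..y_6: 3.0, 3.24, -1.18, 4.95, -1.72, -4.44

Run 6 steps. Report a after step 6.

step 1: x_pred=2.2815  r=0.7185  x^+=2.7751  v^+=-1.0069  a^+=-0.1191
step 2: x_pred=2.2354  r=1.0046  x^+=2.9256  v^+=-0.2961  a^+=1.0846
step 3: x_pred=2.9182  r=-4.0982  x^+=0.1028  v^+=-2.8846  a^+=-3.8260
step 4: x_pred=-1.9145  r=6.8645  x^+=2.8014  v^+=0.4063  a^+=4.3992
step 5: x_pred=3.6075  r=-5.3275  x^+=-0.0525  v^+=-1.4042  a^+=-1.9843
step 6: x_pred=-1.0509  r=-3.3891  x^+=-3.3792  v^+=-5.0429  a^+=-6.0451

a_post = -6.0451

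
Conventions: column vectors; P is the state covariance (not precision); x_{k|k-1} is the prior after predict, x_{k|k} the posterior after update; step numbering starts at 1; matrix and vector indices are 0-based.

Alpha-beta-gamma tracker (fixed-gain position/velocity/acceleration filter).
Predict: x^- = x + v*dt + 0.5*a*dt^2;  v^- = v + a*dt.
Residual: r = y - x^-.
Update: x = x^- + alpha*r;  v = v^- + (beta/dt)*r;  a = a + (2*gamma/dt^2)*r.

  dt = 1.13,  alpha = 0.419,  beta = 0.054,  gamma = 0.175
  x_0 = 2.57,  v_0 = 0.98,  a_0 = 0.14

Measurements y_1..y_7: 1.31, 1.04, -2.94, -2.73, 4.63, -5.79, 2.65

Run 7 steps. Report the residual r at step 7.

resid = 14.4053

step 1: x_pred=3.7668  r=-2.4568  x^+=2.7374  v^+=1.0208  a^+=-0.5334
step 2: x_pred=3.5503  r=-2.5103  x^+=2.4985  v^+=0.2981  a^+=-1.2215
step 3: x_pred=2.0555  r=-4.9955  x^+=-0.0376  v^+=-1.3209  a^+=-2.5908
step 4: x_pred=-3.1843  r=0.4543  x^+=-2.9940  v^+=-4.2268  a^+=-2.4662
step 5: x_pred=-9.3448  r=13.9748  x^+=-3.4894  v^+=-6.3458  a^+=1.3643
step 6: x_pred=-9.7891  r=3.9991  x^+=-8.1135  v^+=-4.6130  a^+=2.4604
step 7: x_pred=-11.7553  r=14.4053  x^+=-5.7195  v^+=-1.1444  a^+=6.4090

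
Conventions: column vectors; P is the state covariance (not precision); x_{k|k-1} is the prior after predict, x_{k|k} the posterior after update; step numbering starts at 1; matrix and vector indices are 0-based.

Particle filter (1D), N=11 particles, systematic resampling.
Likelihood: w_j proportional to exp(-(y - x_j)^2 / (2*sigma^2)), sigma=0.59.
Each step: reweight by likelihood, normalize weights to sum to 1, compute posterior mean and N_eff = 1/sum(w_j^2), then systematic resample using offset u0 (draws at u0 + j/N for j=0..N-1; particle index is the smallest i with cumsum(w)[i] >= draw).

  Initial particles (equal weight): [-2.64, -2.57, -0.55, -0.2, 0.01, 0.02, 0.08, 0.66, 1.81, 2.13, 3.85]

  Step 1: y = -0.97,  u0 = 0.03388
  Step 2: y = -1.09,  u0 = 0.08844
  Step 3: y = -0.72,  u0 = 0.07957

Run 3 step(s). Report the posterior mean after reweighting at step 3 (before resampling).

step 1: w=[0.0092, 0.0128, 0.3940, 0.2166, 0.1278, 0.1242, 0.1042, 0.0112, 0.0000, 0.0000, 0.0000]  mean=-0.2979  Neff=4.0796  idx=[2, 2, 2, 2, 2, 3, 3, 4, 5, 5, 6]
step 2: w=[0.1434, 0.1434, 0.1434, 0.1434, 0.1434, 0.0699, 0.0699, 0.0383, 0.0371, 0.0371, 0.0305]  mean=-0.4180  Neff=8.4912  idx=[0, 1, 1, 2, 3, 3, 4, 5, 6, 8, 10]
step 3: w=[0.1075, 0.1075, 0.1075, 0.1075, 0.1075, 0.1075, 0.1075, 0.0760, 0.0760, 0.0510, 0.0447]  mean=-0.4396  Neff=10.3087  idx=[0, 1, 2, 3, 4, 4, 5, 6, 7, 8, 10]

post_mean = -0.4396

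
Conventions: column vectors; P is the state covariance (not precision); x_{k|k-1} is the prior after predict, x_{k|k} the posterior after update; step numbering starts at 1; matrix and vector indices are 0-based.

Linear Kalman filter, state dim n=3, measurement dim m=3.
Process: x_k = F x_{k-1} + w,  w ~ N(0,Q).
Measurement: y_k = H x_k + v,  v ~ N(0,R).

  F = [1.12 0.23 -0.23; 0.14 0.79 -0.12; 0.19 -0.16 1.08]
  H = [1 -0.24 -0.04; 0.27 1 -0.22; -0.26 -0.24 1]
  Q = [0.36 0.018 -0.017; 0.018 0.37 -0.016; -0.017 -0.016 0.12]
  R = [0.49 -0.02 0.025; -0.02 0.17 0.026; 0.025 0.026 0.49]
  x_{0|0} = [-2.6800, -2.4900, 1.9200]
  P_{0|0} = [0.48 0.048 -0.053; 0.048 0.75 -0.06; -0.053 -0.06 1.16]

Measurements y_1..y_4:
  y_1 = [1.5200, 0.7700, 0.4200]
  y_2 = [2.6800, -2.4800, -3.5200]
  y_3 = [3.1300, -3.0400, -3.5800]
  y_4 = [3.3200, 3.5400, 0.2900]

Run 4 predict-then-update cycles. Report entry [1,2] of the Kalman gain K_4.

K[1,2] = 0.0174

step 1: x^-=[-4.0159, -2.5727, 1.9628]  P^-=[1.1215 0.3270 -0.3160; 0.3270 0.8880 -0.3014; -0.3160 -0.3014 1.5056]  S=[1.5276 0.4578 -0.5836; 0.4578 1.5593 -1.1240; -0.5836 -1.1240 2.4724]  K=[0.6073 0.2580 -0.0168; -0.1159 0.7558 0.0737; 0.0600 0.0241 0.6966]  nu=[4.9970, 4.8588, -3.2044]  x^+=[0.3265, 0.2840, 0.1473]  P^+=[0.2884 -0.0286 0.0818; -0.0286 0.1588 0.0836; 0.0818 0.0836 0.3848]
step 2: x^-=[0.3971, 0.2524, 0.1756]  P^-=[0.6848 0.0454 0.0660; 0.0454 0.4554 0.0015; 0.0660 0.0015 0.5897]  S=[1.1750 0.0880 -0.0921; 0.0880 0.7199 -0.2527; -0.0921 -0.2527 1.1228]  K=[0.5533 0.2275 -0.0129; -0.1021 0.6746 0.0369; 0.0751 0.0200 0.5202]  nu=[2.3505, -2.8010, -3.5318]  x^+=[1.1058, -2.0075, -1.5413]  P^+=[0.2627 -0.0271 0.0752; -0.0271 0.1380 0.0592; 0.0752 0.0592 0.2911]
step 3: x^-=[1.1313, -1.2462, -1.1333]  P^-=[0.6533 0.0425 0.0698; 0.0425 0.4457 -0.0064; 0.0698 -0.0064 0.4846]  S=[1.1436 0.0773 -0.0741; 0.0773 0.7043 -0.2311; -0.0741 -0.2311 1.0165]  K=[0.5436 0.2235 -0.0180; -0.0999 0.6695 0.0226; 0.0750 0.0119 0.4686]  nu=[1.6543, -2.3486, -2.4516]  x^+=[1.5499, -3.0393, -2.1859]  P^+=[0.2577 -0.0273 0.0710; -0.0273 0.1351 0.0513; 0.0710 0.0513 0.2625]
step 4: x^-=[1.5396, -1.9217, -1.5800]  P^-=[0.6482 0.0426 0.0688; 0.0426 0.4450 -0.0099; 0.0688 -0.0099 0.4521]  S=[1.1385 0.0760 -0.0718; 0.0760 0.7033 -0.2275; -0.0718 -0.2275 0.9858]  K=[0.5418 0.2226 -0.0207; -0.0996 0.6686 0.0174; 0.0744 0.0085 0.4502]  nu=[1.2560, 4.6984, 1.8091]  x^+=[3.2286, 1.1259, -0.6319]  P^+=[0.2567 -0.0276 0.0693; -0.0276 0.1342 0.0485; 0.0693 0.0485 0.2523]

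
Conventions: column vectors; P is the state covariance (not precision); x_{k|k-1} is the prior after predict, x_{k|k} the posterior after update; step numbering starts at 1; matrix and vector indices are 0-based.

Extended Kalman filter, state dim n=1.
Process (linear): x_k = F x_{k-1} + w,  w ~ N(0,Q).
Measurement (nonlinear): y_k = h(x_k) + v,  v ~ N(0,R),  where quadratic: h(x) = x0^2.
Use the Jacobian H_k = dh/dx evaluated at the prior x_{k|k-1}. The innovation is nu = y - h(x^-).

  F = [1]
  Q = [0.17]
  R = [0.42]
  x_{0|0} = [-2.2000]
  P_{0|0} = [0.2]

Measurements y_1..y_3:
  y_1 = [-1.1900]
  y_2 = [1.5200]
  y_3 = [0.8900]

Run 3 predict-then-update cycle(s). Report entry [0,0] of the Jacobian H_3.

H_jac[0,0] = -2.2733

step 1: x^-=[-2.2000]  P^-=[0.3700]  H_jac=[-4.4000]  S=[7.5832]  K=[-0.2147]  nu=[-6.0300]  x^+=[-0.9054]  P^+=[0.0205]
step 2: x^-=[-0.9054]  P^-=[0.1905]  H_jac=[-1.8109]  S=[1.0447]  K=[-0.3302]  nu=[0.7002]  x^+=[-1.1366]  P^+=[0.0766]
step 3: x^-=[-1.1366]  P^-=[0.2466]  H_jac=[-2.2733]  S=[1.6943]  K=[-0.3308]  nu=[-0.4020]  x^+=[-1.0037]  P^+=[0.0611]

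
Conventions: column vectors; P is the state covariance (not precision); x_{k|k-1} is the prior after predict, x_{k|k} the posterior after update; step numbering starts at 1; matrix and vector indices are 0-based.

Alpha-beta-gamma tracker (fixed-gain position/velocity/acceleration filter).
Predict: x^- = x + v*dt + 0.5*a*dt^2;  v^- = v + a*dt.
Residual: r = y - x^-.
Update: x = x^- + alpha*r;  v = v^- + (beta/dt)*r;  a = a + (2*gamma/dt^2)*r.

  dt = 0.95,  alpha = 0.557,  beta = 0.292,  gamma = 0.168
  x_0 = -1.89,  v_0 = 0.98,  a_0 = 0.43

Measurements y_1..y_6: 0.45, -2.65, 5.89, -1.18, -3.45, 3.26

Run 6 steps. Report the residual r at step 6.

step 1: x_pred=-0.7650  r=1.2150  x^+=-0.0882  v^+=1.7619  a^+=0.8823
step 2: x_pred=1.9838  r=-4.6338  x^+=-0.5972  v^+=1.1759  a^+=-0.8428
step 3: x_pred=0.1395  r=5.7505  x^+=3.3425  v^+=2.1427  a^+=1.2981
step 4: x_pred=5.9639  r=-7.1439  x^+=1.9847  v^+=1.1801  a^+=-1.3616
step 5: x_pred=2.4914  r=-5.9414  x^+=-0.8180  v^+=-1.9396  a^+=-3.5736
step 6: x_pred=-4.2732  r=7.5332  x^+=-0.0772  v^+=-3.0190  a^+=-0.7690

resid = 7.5332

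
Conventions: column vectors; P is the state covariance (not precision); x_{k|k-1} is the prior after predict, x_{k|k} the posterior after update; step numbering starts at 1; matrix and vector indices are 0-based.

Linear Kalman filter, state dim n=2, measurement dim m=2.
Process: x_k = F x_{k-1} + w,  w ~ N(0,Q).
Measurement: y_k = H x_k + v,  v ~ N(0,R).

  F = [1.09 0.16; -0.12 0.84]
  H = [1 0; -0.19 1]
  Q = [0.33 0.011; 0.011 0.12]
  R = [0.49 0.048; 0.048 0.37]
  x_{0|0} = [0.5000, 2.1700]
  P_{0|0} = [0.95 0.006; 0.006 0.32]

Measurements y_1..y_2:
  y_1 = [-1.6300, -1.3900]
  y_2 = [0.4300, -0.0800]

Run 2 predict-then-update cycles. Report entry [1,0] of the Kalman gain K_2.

K[1,0] = 0.0434

step 1: x^-=[0.8922, 1.7628]  P^-=[1.4690 -0.0649; -0.0649 0.3583]  S=[1.9590 -0.2960; -0.2960 0.8059]  K=[0.7256 -0.1603; 0.0385 0.4740]  nu=[-2.5222, -2.9833]  x^+=[-0.4598, 0.2518]  P^+=[0.3479 0.0416; 0.0416 0.1851]
step 2: x^-=[-0.4609, 0.2667]  P^-=[0.7626 0.0277; 0.0277 0.2472]  S=[1.2526 -0.0692; -0.0692 0.6342]  K=[0.6022 -0.1191; 0.0434 0.3863]  nu=[0.8909, -0.4342]  x^+=[0.1273, 0.1376]  P^+=[0.2894 0.0398; 0.0398 0.1526]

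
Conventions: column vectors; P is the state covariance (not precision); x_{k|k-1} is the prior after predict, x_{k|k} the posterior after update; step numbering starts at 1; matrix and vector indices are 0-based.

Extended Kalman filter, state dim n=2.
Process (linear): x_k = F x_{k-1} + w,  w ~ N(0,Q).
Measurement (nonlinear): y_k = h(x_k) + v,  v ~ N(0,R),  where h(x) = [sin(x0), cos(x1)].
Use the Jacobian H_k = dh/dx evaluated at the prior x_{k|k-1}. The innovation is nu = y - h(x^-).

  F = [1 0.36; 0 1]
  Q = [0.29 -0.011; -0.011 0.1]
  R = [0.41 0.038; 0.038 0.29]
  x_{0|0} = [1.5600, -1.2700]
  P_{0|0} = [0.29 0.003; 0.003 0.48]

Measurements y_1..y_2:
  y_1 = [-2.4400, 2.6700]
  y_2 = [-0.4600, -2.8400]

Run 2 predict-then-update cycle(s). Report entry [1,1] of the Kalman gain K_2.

K[1,1] = -0.3078

step 1: x^-=[1.1028, -1.2700]  P^-=[0.6444 0.1648; 0.1648 0.5800]  H_jac=[0.4511 0.0000; 0.0000 0.9551]  S=[0.5411 0.1090; 0.1090 0.8191]  K=[0.5122 0.1240; 0.0012 0.6762]  nu=[-3.3325, 2.3737]  x^+=[-0.3097, 0.3311]  P^+=[0.4760 0.0580; 0.0580 0.2054]
step 2: x^-=[-0.1905, 0.3311]  P^-=[0.8344 0.1210; 0.1210 0.3054]  H_jac=[0.9819 0.0000; 0.0000 -0.3251]  S=[1.2144 -0.0006; -0.0006 0.3223]  K=[0.6745 -0.1207; 0.0976 -0.3078]  nu=[-0.2706, -3.7857]  x^+=[0.0840, 1.4699]  P^+=[0.2770 0.0289; 0.0289 0.2632]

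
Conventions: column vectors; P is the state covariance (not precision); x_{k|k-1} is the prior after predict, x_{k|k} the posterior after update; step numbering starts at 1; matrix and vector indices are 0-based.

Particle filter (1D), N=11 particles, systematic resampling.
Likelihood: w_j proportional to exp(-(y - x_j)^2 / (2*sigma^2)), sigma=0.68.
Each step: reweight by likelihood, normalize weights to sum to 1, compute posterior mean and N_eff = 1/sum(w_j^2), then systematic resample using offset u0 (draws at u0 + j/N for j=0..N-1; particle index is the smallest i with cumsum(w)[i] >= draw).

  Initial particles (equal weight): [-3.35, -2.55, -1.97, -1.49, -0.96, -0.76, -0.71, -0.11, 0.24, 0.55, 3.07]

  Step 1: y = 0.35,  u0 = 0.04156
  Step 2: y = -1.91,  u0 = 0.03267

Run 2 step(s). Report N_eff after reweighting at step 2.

step 1: w=[0.0000, 0.0000, 0.0009, 0.0074, 0.0448, 0.0757, 0.0851, 0.2282, 0.2831, 0.2747, 0.0001]  mean=0.0205  Neff=4.4899  idx=[4, 6, 7, 7, 7, 8, 8, 8, 9, 9, 9]
step 2: w=[0.5365, 0.3000, 0.0428, 0.0428, 0.0428, 0.0096, 0.0096, 0.0096, 0.0020, 0.0020, 0.0020]  mean=-0.7319  Neff=2.6067  idx=[0, 0, 0, 0, 0, 0, 1, 1, 1, 2, 4]

N_eff = 2.6067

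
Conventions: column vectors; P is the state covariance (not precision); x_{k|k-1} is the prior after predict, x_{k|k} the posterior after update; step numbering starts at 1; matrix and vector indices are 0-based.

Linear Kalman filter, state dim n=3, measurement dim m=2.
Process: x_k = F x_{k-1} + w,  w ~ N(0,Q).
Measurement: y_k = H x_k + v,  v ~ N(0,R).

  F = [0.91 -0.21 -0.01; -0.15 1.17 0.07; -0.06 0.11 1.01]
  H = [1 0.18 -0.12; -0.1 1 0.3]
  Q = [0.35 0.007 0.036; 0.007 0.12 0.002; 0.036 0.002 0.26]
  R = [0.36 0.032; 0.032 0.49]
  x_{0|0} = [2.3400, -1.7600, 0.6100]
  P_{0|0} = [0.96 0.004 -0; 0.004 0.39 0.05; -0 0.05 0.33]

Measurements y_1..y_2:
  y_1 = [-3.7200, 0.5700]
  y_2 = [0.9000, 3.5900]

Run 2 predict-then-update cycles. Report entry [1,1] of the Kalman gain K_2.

step 1: x^-=[2.4929, -2.3675, 0.2821]  P^-=[1.1609 -0.2170 -0.0390; -0.2170 0.6839 0.1433; -0.0390 0.1433 0.6159]  S=[1.4769 -0.2179; -0.2179 1.3726]  K=[0.7431 -0.1332; 0.0053 0.5462; -0.0238 0.2380]  nu=[-5.7529, 3.1022]  x^+=[-2.1952, -0.7038, 1.1577]  P^+=[0.2779 -0.0347 0.0700; -0.0347 0.2756 -0.0376; 0.0700 -0.0376 0.5348]
step 2: x^-=[-1.8614, -0.4132, 1.2236]  P^-=[0.6042 -0.1315 0.0775; -0.1315 0.5107 0.0252; 0.0775 0.0252 0.7935]  S=[0.9251 -0.0717; -0.0717 1.1150]  K=[0.6087 -0.1122; -0.0092 0.4760; 0.0035 0.2294]  nu=[2.9826, 3.4500]  x^+=[-0.4327, 1.2018, 2.0256]  P^+=[0.2375 -0.0460 0.1142; -0.0460 0.2573 -0.0965; 0.1142 -0.0965 0.7349]

K[1,1] = 0.4760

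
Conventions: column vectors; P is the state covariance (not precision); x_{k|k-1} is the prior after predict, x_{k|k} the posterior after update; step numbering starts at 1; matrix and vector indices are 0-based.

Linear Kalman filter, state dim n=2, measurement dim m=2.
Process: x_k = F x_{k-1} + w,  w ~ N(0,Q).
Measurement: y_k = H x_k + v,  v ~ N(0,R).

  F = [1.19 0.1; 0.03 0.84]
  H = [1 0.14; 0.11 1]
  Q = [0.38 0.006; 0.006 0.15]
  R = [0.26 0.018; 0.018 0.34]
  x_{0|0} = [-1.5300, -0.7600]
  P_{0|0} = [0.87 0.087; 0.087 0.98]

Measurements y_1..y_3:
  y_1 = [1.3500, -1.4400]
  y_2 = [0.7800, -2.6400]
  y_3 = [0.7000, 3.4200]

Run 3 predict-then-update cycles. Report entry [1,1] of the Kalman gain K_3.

step 1: x^-=[-1.8967, -0.6843]  P^-=[1.6425 0.2066; 0.2066 0.8467]  S=[1.9770 0.5270; 0.5270 1.2520]  K=[0.8594 -0.0524; -0.0233 0.7042]  nu=[3.3425, -0.5471]  x^+=[1.0046, -1.1473]  P^+=[0.2263 -0.0273; -0.0273 0.2420]
step 2: x^-=[1.0808, -0.9336]  P^-=[0.6964 0.0071; 0.0071 0.3196]  S=[0.9647 0.1465; 0.1465 0.6696]  K=[0.7282 -0.0344; -0.0196 0.4828]  nu=[-0.1701, -1.8253]  x^+=[1.0197, -1.8114]  P^+=[0.1915 -0.0196; -0.0196 0.1659]
step 3: x^-=[1.0323, -1.4910]  P^-=[0.6481 0.0071; 0.0071 0.2663]  S=[0.9153 0.1338; 0.1338 0.6157]  K=[0.7132 -0.0277; -0.0154 0.4371]  nu=[-0.1235, 4.7974]  x^+=[0.8115, 0.6079]  P^+=[0.1873 -0.0172; -0.0172 0.1502]

K[1,1] = 0.4371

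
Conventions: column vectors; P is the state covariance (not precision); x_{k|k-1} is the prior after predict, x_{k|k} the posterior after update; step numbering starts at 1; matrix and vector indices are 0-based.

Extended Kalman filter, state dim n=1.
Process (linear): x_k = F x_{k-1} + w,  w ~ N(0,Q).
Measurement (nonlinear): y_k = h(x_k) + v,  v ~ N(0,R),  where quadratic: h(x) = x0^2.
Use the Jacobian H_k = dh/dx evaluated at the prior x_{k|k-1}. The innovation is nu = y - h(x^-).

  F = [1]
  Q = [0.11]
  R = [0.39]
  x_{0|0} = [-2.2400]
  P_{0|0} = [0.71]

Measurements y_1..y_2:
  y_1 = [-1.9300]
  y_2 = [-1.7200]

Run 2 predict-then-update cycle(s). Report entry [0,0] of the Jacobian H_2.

H_jac[0,0] = -1.4502

step 1: x^-=[-2.2400]  P^-=[0.8200]  H_jac=[-4.4800]  S=[16.8477]  K=[-0.2180]  nu=[-6.9476]  x^+=[-0.7251]  P^+=[0.0190]
step 2: x^-=[-0.7251]  P^-=[0.1290]  H_jac=[-1.4502]  S=[0.6613]  K=[-0.2829]  nu=[-2.2458]  x^+=[-0.0898]  P^+=[0.0761]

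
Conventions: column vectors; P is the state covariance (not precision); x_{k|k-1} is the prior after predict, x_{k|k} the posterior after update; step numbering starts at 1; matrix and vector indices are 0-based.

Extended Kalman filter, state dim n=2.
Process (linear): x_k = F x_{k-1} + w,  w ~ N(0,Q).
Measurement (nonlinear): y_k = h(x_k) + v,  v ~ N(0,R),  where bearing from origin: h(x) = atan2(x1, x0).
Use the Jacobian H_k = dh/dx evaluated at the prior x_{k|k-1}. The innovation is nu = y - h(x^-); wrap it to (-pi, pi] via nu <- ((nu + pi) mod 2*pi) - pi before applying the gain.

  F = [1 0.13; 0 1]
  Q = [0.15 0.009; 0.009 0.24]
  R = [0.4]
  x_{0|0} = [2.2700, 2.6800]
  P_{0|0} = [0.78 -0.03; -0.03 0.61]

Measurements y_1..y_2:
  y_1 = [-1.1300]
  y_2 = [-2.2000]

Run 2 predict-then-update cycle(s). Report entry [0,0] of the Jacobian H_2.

step 1: x^-=[2.6184, 2.6800]  P^-=[0.9325 0.0583; 0.0583 0.8500]  H_jac=[-0.1909 0.1865]  S=[0.4594]  K=[-0.3638; 0.3209]  nu=[-1.9270]  x^+=[3.3195, 2.0617]  P^+=[0.8717 0.1119; 0.1119 0.8027]
step 2: x^-=[3.5875, 2.0617]  P^-=[1.0644 0.2253; 0.2253 1.0427]  H_jac=[-0.1204 0.2095]  S=[0.4498]  K=[-0.1800; 0.4254]  nu=[-2.7216]  x^+=[4.0774, 0.9039]  P^+=[1.0498 0.2597; 0.2597 0.9613]

H_jac[0,0] = -0.1204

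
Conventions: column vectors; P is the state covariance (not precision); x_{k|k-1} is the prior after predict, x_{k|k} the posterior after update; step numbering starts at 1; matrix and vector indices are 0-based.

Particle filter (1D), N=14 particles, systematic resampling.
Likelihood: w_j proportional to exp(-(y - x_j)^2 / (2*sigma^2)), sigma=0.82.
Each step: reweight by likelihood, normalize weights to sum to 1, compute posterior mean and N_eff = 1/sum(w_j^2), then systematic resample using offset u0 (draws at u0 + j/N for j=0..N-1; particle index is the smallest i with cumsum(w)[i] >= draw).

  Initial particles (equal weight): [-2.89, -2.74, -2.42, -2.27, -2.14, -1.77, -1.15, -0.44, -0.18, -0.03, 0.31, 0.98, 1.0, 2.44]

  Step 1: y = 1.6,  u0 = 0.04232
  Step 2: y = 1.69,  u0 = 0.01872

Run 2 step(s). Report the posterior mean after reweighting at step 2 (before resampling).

step 1: w=[0.0000, 0.0000, 0.0000, 0.0000, 0.0000, 0.0001, 0.0013, 0.0169, 0.0354, 0.0517, 0.1082, 0.2803, 0.2854, 0.2207]  mean=1.1151  Neff=4.4517  idx=[8, 10, 10, 11, 11, 11, 11, 12, 12, 12, 12, 13, 13, 13]
step 2: w=[0.0092, 0.0300, 0.0300, 0.0850, 0.0850, 0.0850, 0.0850, 0.0867, 0.0867, 0.0867, 0.0867, 0.0813, 0.0813, 0.0813]  mean=1.2924  Neff=12.3910  idx=[1, 3, 4, 4, 5, 6, 7, 8, 9, 9, 10, 11, 12, 13]

post_mean = 1.2924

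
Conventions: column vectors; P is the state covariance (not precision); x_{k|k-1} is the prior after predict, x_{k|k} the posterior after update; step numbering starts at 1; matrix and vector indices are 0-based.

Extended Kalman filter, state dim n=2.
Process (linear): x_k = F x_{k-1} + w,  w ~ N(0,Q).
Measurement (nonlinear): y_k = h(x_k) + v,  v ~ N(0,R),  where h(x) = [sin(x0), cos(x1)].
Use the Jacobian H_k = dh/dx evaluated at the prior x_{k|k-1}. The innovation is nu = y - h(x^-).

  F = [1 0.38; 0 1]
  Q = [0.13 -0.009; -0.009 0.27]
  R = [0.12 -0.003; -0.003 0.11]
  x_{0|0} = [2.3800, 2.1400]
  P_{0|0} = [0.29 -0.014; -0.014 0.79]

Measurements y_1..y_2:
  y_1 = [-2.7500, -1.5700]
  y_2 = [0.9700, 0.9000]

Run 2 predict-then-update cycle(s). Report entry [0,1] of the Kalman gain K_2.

K[0,1] = 0.0448

step 1: x^-=[3.1932, 2.1400]  P^-=[0.5234 0.2772; 0.2772 1.0600]  H_jac=[-0.9987 0.0000; 0.0000 -0.8423]  S=[0.6420 0.2302; 0.2302 0.8621]  K=[-0.7930 -0.0591; -0.0662 -1.0180]  nu=[-2.6984, -1.0310]  x^+=[5.3940, 3.3682]  P^+=[0.0951 0.0049; 0.0049 0.1327]
step 2: x^-=[6.6739, 3.3682]  P^-=[0.2480 0.0463; 0.0463 0.4027]  H_jac=[0.9246 0.0000; 0.0000 0.2247]  S=[0.3320 0.0066; 0.0066 0.1303]  K=[0.6897 0.0448; 0.1153 0.6885]  nu=[0.5892, 1.8744]  x^+=[7.1642, 4.7266]  P^+=[0.0894 0.0127; 0.0127 0.3355]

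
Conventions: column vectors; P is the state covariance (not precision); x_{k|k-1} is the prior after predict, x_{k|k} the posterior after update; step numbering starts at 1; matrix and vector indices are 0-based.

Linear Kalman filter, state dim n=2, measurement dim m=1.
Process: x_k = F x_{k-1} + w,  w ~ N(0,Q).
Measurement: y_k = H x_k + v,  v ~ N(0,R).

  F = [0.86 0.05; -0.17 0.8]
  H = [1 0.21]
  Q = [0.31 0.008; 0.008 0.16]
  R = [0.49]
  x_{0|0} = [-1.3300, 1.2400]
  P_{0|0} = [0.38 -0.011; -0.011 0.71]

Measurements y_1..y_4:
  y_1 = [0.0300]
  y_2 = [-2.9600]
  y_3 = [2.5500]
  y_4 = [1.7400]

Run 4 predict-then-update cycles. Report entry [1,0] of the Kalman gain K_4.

K[1,0] = 0.0455

step 1: x^-=[-1.0818, 1.2181]  P^-=[0.5919 -0.0266; -0.0266 0.6284]  S=[1.0984]  K=[0.5338; 0.0959]  nu=[0.8560]  x^+=[-0.6249, 1.3002]  P^+=[0.2789 -0.0829; -0.0829 0.6183]
step 2: x^-=[-0.4724, 1.1464]  P^-=[0.5107 -0.0643; -0.0643 0.5863]  S=[0.9996]  K=[0.4974; 0.0588]  nu=[-2.7283]  x^+=[-1.8296, 0.9860]  P^+=[0.2634 -0.0936; -0.0936 0.5828]
step 3: x^-=[-1.5241, 1.0998]  P^-=[0.4982 -0.0708; -0.0708 0.5661]  S=[0.9835]  K=[0.4915; 0.0489]  nu=[3.8432]  x^+=[0.3647, 1.2877]  P^+=[0.2607 -0.0944; -0.0944 0.5637]
step 4: x^-=[0.3781, 0.9682]  P^-=[0.4961 -0.0717; -0.0717 0.5540]  S=[0.9804]  K=[0.4906; 0.0455]  nu=[1.1586]  x^+=[0.9465, 1.0209]  P^+=[0.2601 -0.0936; -0.0936 0.5520]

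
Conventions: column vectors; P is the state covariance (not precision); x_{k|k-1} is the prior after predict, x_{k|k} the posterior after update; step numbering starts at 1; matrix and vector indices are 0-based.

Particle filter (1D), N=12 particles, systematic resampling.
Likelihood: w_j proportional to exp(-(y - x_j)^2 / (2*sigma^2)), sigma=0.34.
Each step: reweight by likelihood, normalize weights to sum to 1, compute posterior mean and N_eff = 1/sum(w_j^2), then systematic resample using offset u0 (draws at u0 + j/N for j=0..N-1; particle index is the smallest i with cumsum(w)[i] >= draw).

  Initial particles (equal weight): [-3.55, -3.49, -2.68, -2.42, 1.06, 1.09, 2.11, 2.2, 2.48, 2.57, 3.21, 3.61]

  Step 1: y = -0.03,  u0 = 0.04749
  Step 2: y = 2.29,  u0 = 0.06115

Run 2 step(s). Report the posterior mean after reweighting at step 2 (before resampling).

post_mean = 1.0748

step 1: w=[0.0000, 0.0000, 0.0000, 0.0000, 0.5712, 0.4288, 0.0000, 0.0000, 0.0000, 0.0000, 0.0000, 0.0000]  mean=1.0729  Neff=1.9602  idx=[4, 4, 4, 4, 4, 4, 4, 5, 5, 5, 5, 5]
step 2: w=[0.0722, 0.0722, 0.0722, 0.0722, 0.0722, 0.0722, 0.0722, 0.0989, 0.0989, 0.0989, 0.0989, 0.0989]  mean=1.0748  Neff=11.7066  idx=[0, 2, 3, 4, 5, 6, 7, 8, 9, 10, 10, 11]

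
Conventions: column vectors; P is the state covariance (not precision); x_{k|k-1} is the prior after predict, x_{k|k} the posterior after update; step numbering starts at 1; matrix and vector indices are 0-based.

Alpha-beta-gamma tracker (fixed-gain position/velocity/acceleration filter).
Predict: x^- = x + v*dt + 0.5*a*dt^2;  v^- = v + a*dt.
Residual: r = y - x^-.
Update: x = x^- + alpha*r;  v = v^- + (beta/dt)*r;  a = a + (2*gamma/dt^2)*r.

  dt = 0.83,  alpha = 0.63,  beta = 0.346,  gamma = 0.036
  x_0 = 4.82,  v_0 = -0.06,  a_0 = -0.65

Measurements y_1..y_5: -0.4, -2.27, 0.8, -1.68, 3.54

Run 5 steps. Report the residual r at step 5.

step 1: x_pred=4.5463  r=-4.9463  x^+=1.4301  v^+=-2.6615  a^+=-1.1670
step 2: x_pred=-1.1808  r=-1.0892  x^+=-1.8670  v^+=-4.0841  a^+=-1.2808
step 3: x_pred=-5.6980  r=6.4980  x^+=-1.6042  v^+=-2.4383  a^+=-0.6017
step 4: x_pred=-3.8353  r=2.1553  x^+=-2.4775  v^+=-2.0392  a^+=-0.3764
step 5: x_pred=-4.2997  r=7.8397  x^+=0.6393  v^+=0.9165  a^+=0.4430

resid = 7.8397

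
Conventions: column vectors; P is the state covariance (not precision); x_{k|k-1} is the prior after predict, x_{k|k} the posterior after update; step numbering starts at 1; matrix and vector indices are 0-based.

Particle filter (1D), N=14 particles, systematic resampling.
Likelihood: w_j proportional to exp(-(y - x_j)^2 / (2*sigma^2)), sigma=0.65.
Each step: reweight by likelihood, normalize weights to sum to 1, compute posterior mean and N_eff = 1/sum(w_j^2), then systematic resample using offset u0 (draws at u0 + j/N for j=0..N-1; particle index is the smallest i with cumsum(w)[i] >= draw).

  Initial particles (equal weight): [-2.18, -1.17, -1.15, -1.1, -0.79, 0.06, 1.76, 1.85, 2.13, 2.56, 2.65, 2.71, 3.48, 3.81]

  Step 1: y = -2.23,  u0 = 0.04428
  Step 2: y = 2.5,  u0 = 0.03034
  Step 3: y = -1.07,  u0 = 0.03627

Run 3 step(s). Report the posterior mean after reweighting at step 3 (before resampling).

step 1: w=[0.5473, 0.1452, 0.1381, 0.1211, 0.0472, 0.0011, 0.0000, 0.0000, 0.0000, 0.0000, 0.0000, 0.0000, 0.0000, 0.0000]  mean=-1.6923  Neff=2.8043  idx=[0, 0, 0, 0, 0, 0, 0, 0, 1, 1, 2, 2, 3, 4]
step 2: w=[0.0000, 0.0000, 0.0000, 0.0000, 0.0000, 0.0000, 0.0000, 0.0000, 0.0344, 0.0344, 0.0409, 0.0409, 0.0628, 0.7866]  mean=-0.8651  Neff=1.5913  idx=[8, 10, 12, 13, 13, 13, 13, 13, 13, 13, 13, 13, 13, 13]
step 3: w=[0.0760, 0.0763, 0.0768, 0.0701, 0.0701, 0.0701, 0.0701, 0.0701, 0.0701, 0.0701, 0.0701, 0.0701, 0.0701, 0.0701]  mean=-0.8702  Neff=13.9817  idx=[0, 1, 2, 3, 4, 5, 6, 7, 8, 9, 10, 11, 12, 13]

post_mean = -0.8702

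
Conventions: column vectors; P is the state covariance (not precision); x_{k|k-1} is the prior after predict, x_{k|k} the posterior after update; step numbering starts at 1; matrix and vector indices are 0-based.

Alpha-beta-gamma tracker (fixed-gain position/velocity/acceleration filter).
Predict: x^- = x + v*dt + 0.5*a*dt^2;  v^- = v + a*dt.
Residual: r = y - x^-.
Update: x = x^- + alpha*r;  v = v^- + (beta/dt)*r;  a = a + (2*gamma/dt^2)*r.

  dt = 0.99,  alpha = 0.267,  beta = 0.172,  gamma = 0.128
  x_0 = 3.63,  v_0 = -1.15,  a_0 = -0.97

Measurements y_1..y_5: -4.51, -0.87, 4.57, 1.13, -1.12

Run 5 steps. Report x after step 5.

x_post = -4.1561

step 1: x_pred=2.0162  r=-6.5262  x^+=0.2737  v^+=-3.2441  a^+=-2.6746
step 2: x_pred=-4.2487  r=3.3787  x^+=-3.3466  v^+=-5.3050  a^+=-1.7921
step 3: x_pred=-9.4768  r=14.0468  x^+=-5.7263  v^+=-4.6387  a^+=1.8769
step 4: x_pred=-9.3989  r=10.5289  x^+=-6.5877  v^+=-0.9514  a^+=4.6270
step 5: x_pred=-5.2620  r=4.1420  x^+=-4.1561  v^+=4.3490  a^+=5.7089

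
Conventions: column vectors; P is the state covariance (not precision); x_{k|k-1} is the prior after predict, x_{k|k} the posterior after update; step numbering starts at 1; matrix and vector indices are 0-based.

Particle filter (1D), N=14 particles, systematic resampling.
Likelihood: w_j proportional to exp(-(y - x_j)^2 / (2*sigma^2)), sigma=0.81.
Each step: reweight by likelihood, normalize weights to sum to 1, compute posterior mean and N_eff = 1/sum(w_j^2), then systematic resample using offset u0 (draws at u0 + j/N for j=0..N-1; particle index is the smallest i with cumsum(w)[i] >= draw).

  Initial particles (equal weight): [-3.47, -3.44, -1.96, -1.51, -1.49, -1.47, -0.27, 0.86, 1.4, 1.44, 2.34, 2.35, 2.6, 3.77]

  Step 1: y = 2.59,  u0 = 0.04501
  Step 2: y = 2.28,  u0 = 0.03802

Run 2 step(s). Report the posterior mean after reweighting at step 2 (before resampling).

post_mean = 2.3126

step 1: w=[0.0000, 0.0000, 0.0000, 0.0000, 0.0000, 0.0000, 0.0005, 0.0251, 0.0836, 0.0898, 0.2345, 0.2354, 0.2459, 0.0851]  mean=2.3302  Neff=5.1590  idx=[8, 9, 9, 10, 10, 10, 11, 11, 11, 12, 12, 12, 12, 13]
step 2: w=[0.0478, 0.0504, 0.0504, 0.0861, 0.0861, 0.0861, 0.0860, 0.0860, 0.0860, 0.0798, 0.0798, 0.0798, 0.0798, 0.0159]  mean=2.3126  Neff=12.9010  idx=[0, 2, 3, 4, 5, 5, 6, 7, 8, 9, 10, 10, 11, 12]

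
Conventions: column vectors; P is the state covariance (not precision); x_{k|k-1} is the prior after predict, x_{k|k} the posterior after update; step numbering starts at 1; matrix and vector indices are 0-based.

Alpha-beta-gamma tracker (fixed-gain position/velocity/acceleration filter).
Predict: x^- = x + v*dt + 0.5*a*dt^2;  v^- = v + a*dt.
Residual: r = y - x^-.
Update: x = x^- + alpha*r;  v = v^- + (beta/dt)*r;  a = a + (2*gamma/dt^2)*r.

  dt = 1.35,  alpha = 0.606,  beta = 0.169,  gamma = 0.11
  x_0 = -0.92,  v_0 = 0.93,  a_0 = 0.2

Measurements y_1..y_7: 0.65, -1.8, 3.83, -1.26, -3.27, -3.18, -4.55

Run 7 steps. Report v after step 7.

step 1: x_pred=0.5178  r=0.1322  x^+=0.5979  v^+=1.2166  a^+=0.2160
step 2: x_pred=2.4370  r=-4.2370  x^+=-0.1306  v^+=0.9777  a^+=-0.2955
step 3: x_pred=0.9200  r=2.9100  x^+=2.6835  v^+=0.9431  a^+=0.0558
step 4: x_pred=4.0074  r=-5.2674  x^+=0.8154  v^+=0.3589  a^+=-0.5801
step 5: x_pred=0.7713  r=-4.0413  x^+=-1.6777  v^+=-0.9301  a^+=-1.0679
step 6: x_pred=-3.9064  r=0.7264  x^+=-3.4662  v^+=-2.2808  a^+=-0.9802
step 7: x_pred=-7.4386  r=2.8886  x^+=-5.6881  v^+=-3.2425  a^+=-0.6315

v_post = -3.2425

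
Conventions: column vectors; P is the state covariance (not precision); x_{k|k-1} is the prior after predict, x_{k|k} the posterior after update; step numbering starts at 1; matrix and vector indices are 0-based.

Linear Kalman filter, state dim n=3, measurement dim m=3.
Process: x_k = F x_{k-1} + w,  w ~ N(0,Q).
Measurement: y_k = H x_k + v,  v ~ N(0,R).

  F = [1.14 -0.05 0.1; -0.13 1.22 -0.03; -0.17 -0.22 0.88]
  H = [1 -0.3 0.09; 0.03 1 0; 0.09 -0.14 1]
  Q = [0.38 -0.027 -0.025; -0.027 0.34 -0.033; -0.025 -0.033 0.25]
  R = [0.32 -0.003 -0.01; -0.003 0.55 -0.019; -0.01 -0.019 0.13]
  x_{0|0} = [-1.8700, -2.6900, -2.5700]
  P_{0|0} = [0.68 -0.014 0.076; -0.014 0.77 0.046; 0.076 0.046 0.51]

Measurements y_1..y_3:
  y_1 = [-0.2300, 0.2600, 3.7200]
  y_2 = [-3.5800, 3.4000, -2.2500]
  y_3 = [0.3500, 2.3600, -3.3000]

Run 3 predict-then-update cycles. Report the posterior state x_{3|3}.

step 1: x^-=[-2.2543, -2.9616, -1.3519]  P^-=[1.2892 -0.1937 -0.0281; -0.1937 1.4997 -0.1942; -0.0281 -0.1942 0.6603]  S=[1.8712 -0.6238 0.2932; -0.6238 2.0392 -0.4372; 0.2932 -0.4372 0.8843]  K=[0.7771 0.1503 -0.0533; -0.1115 0.6758 -0.1057; -0.0605 0.0628 0.8257]  nu=[1.2575, 3.2892, 4.8602]  x^+=[-1.0417, -1.3928, 2.7915]  P^+=[0.2736 0.0731 -0.0319; 0.0731 0.3718 0.0200; -0.0319 0.0200 0.1124]
step 2: x^-=[-0.8388, -1.6475, 2.9400]  P^-=[0.7218 0.0156 -0.1146; 0.0156 0.8733 -0.1177; -0.1146 -0.1177 0.3702]  S=[1.0997 -0.2388 0.0437; -0.2388 1.4249 -0.2591; 0.0437 -0.2591 0.5351]  K=[0.6729 0.1221 -0.0926; -0.1043 0.5661 -0.1632; -0.0627 0.0365 0.7262]  nu=[-3.5000, 5.0726, -5.3452]  x^+=[-2.0799, 2.4613, -0.5369]  P^+=[0.2369 0.0598 -0.0340; 0.0598 0.3130 0.0075; -0.0340 0.0075 0.0984]
step 3: x^-=[-2.5478, 3.2892, -0.6603]  P^-=[0.6750 0.0046 -0.1073; 0.0046 0.7901 -0.1132; -0.1073 -0.1132 0.3600]  S=[1.0530 -0.2257 0.0428; -0.2257 1.3410 -0.2438; 0.0428 -0.2438 0.5232]  K=[0.6584 0.1127 -0.0916; -0.1077 0.5410 -0.1661; -0.0609 0.0340 0.7207]  nu=[3.9440, -0.8528, -1.9499]  x^+=[0.1312, 2.7269, -2.3347]  P^+=[0.2307 0.0548 -0.0337; 0.0548 0.2994 0.0062; -0.0337 0.0062 0.0976]

x_post = [0.1312, 2.7269, -2.3347]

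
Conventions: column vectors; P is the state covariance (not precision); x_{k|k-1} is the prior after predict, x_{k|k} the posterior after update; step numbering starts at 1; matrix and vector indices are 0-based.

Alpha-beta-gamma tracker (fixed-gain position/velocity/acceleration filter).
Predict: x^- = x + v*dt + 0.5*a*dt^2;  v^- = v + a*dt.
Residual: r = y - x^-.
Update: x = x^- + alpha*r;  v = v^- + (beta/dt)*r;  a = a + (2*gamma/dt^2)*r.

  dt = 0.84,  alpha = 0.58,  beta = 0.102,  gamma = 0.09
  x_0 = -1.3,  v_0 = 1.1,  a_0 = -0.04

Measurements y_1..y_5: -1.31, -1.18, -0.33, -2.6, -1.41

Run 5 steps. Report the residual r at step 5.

resid = 1.0504

step 1: x_pred=-0.3901  r=-0.9199  x^+=-0.9236  v^+=0.9547  a^+=-0.2747
step 2: x_pred=-0.2186  r=-0.9614  x^+=-0.7762  v^+=0.6072  a^+=-0.5199
step 3: x_pred=-0.4496  r=0.1196  x^+=-0.3802  v^+=0.1850  a^+=-0.4894
step 4: x_pred=-0.3975  r=-2.2025  x^+=-1.6749  v^+=-0.4935  a^+=-1.0513
step 5: x_pred=-2.4604  r=1.0504  x^+=-1.8512  v^+=-1.2491  a^+=-0.7833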